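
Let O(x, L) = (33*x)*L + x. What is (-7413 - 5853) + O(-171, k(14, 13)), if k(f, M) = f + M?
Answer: -165798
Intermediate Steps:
k(f, M) = M + f
O(x, L) = x + 33*L*x (O(x, L) = 33*L*x + x = x + 33*L*x)
(-7413 - 5853) + O(-171, k(14, 13)) = (-7413 - 5853) - 171*(1 + 33*(13 + 14)) = -13266 - 171*(1 + 33*27) = -13266 - 171*(1 + 891) = -13266 - 171*892 = -13266 - 152532 = -165798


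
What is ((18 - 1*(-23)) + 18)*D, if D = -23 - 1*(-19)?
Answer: -236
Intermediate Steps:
D = -4 (D = -23 + 19 = -4)
((18 - 1*(-23)) + 18)*D = ((18 - 1*(-23)) + 18)*(-4) = ((18 + 23) + 18)*(-4) = (41 + 18)*(-4) = 59*(-4) = -236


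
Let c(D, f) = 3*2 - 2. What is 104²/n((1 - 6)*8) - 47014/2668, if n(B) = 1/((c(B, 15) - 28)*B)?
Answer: 13851378733/1334 ≈ 1.0383e+7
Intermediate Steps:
c(D, f) = 4 (c(D, f) = 6 - 2 = 4)
n(B) = -1/(24*B) (n(B) = 1/((4 - 28)*B) = 1/((-24)*B) = -1/(24*B))
104²/n((1 - 6)*8) - 47014/2668 = 104²/((-1/(8*(1 - 6))/24)) - 47014/2668 = 10816/((-1/(24*((-5*8))))) - 47014*1/2668 = 10816/((-1/24/(-40))) - 23507/1334 = 10816/((-1/24*(-1/40))) - 23507/1334 = 10816/(1/960) - 23507/1334 = 10816*960 - 23507/1334 = 10383360 - 23507/1334 = 13851378733/1334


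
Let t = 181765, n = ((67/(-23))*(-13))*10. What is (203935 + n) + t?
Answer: 8879810/23 ≈ 3.8608e+5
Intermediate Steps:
n = 8710/23 (n = ((67*(-1/23))*(-13))*10 = -67/23*(-13)*10 = (871/23)*10 = 8710/23 ≈ 378.70)
(203935 + n) + t = (203935 + 8710/23) + 181765 = 4699215/23 + 181765 = 8879810/23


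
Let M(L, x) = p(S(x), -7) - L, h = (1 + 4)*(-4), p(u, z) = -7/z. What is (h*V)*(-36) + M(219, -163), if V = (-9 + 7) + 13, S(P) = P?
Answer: 7702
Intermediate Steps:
h = -20 (h = 5*(-4) = -20)
M(L, x) = 1 - L (M(L, x) = -7/(-7) - L = -7*(-1/7) - L = 1 - L)
V = 11 (V = -2 + 13 = 11)
(h*V)*(-36) + M(219, -163) = -20*11*(-36) + (1 - 1*219) = -220*(-36) + (1 - 219) = 7920 - 218 = 7702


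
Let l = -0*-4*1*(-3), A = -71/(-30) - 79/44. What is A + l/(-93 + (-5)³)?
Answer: 377/660 ≈ 0.57121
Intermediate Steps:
A = 377/660 (A = -71*(-1/30) - 79*1/44 = 71/30 - 79/44 = 377/660 ≈ 0.57121)
l = 0 (l = -0*(-4*(-3)) = -0*12 = -8*0 = 0)
A + l/(-93 + (-5)³) = 377/660 + 0/(-93 + (-5)³) = 377/660 + 0/(-93 - 125) = 377/660 + 0/(-218) = 377/660 + 0*(-1/218) = 377/660 + 0 = 377/660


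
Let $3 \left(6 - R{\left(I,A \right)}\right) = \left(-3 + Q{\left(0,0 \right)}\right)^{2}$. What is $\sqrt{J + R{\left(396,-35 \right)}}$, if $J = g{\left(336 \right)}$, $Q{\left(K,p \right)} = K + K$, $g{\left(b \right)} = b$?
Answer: $\sqrt{339} \approx 18.412$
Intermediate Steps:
$Q{\left(K,p \right)} = 2 K$
$J = 336$
$R{\left(I,A \right)} = 3$ ($R{\left(I,A \right)} = 6 - \frac{\left(-3 + 2 \cdot 0\right)^{2}}{3} = 6 - \frac{\left(-3 + 0\right)^{2}}{3} = 6 - \frac{\left(-3\right)^{2}}{3} = 6 - 3 = 3$)
$\sqrt{J + R{\left(396,-35 \right)}} = \sqrt{336 + 3} = \sqrt{339}$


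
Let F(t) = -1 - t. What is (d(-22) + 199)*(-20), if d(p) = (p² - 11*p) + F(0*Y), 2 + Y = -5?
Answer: -18480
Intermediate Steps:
Y = -7 (Y = -2 - 5 = -7)
d(p) = -1 + p² - 11*p (d(p) = (p² - 11*p) + (-1 - 0*(-7)) = (p² - 11*p) + (-1 - 1*0) = (p² - 11*p) + (-1 + 0) = (p² - 11*p) - 1 = -1 + p² - 11*p)
(d(-22) + 199)*(-20) = ((-1 + (-22)² - 11*(-22)) + 199)*(-20) = ((-1 + 484 + 242) + 199)*(-20) = (725 + 199)*(-20) = 924*(-20) = -18480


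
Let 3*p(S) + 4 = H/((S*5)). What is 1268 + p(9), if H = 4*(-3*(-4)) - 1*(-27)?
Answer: 11405/9 ≈ 1267.2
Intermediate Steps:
H = 75 (H = 4*12 + 27 = 48 + 27 = 75)
p(S) = -4/3 + 5/S (p(S) = -4/3 + (75/((S*5)))/3 = -4/3 + (75/((5*S)))/3 = -4/3 + (75*(1/(5*S)))/3 = -4/3 + (15/S)/3 = -4/3 + 5/S)
1268 + p(9) = 1268 + (-4/3 + 5/9) = 1268 - 7/9 = 11405/9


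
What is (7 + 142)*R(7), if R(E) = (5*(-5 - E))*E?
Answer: -62580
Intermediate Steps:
R(E) = E*(-25 - 5*E) (R(E) = (-25 - 5*E)*E = E*(-25 - 5*E))
(7 + 142)*R(7) = (7 + 142)*(-5*7*(5 + 7)) = 149*(-5*7*12) = 149*(-420) = -62580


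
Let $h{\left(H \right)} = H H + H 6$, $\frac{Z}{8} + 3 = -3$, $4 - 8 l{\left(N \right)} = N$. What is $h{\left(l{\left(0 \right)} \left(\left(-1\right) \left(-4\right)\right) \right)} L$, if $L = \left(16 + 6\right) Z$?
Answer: $-16896$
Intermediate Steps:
$l{\left(N \right)} = \frac{1}{2} - \frac{N}{8}$
$Z = -48$ ($Z = -24 + 8 \left(-3\right) = -24 - 24 = -48$)
$h{\left(H \right)} = H^{2} + 6 H$
$L = -1056$ ($L = \left(16 + 6\right) \left(-48\right) = 22 \left(-48\right) = -1056$)
$h{\left(l{\left(0 \right)} \left(\left(-1\right) \left(-4\right)\right) \right)} L = \left(\frac{1}{2} - 0\right) \left(\left(-1\right) \left(-4\right)\right) \left(6 + \left(\frac{1}{2} - 0\right) \left(\left(-1\right) \left(-4\right)\right)\right) \left(-1056\right) = \left(\frac{1}{2} + 0\right) 4 \left(6 + \left(\frac{1}{2} + 0\right) 4\right) \left(-1056\right) = \frac{1}{2} \cdot 4 \left(6 + \frac{1}{2} \cdot 4\right) \left(-1056\right) = 2 \left(6 + 2\right) \left(-1056\right) = 2 \cdot 8 \left(-1056\right) = 16 \left(-1056\right) = -16896$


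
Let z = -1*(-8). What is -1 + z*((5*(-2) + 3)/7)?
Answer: -9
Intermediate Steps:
z = 8
-1 + z*((5*(-2) + 3)/7) = -1 + 8*((5*(-2) + 3)/7) = -1 + 8*((-10 + 3)*(⅐)) = -1 + 8*(-7*⅐) = -1 + 8*(-1) = -1 - 8 = -9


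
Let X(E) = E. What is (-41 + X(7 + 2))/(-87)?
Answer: 32/87 ≈ 0.36782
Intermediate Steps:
(-41 + X(7 + 2))/(-87) = (-41 + (7 + 2))/(-87) = -(-41 + 9)/87 = -1/87*(-32) = 32/87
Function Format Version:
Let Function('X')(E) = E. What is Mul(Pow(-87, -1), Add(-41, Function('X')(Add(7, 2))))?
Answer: Rational(32, 87) ≈ 0.36782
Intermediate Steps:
Mul(Pow(-87, -1), Add(-41, Function('X')(Add(7, 2)))) = Mul(Pow(-87, -1), Add(-41, Add(7, 2))) = Mul(Rational(-1, 87), Add(-41, 9)) = Mul(Rational(-1, 87), -32) = Rational(32, 87)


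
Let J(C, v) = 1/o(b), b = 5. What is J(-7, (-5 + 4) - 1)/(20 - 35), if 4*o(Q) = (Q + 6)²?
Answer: -4/1815 ≈ -0.0022039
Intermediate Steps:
o(Q) = (6 + Q)²/4 (o(Q) = (Q + 6)²/4 = (6 + Q)²/4)
J(C, v) = 4/121 (J(C, v) = 1/((6 + 5)²/4) = 1/((¼)*11²) = 1/((¼)*121) = 1/(121/4) = 4/121)
J(-7, (-5 + 4) - 1)/(20 - 35) = 4/(121*(20 - 35)) = (4/121)/(-15) = (4/121)*(-1/15) = -4/1815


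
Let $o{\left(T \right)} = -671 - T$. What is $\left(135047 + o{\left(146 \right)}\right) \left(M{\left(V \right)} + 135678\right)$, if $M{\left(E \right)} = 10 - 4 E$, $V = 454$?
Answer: $17969638560$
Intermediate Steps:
$\left(135047 + o{\left(146 \right)}\right) \left(M{\left(V \right)} + 135678\right) = \left(135047 - 817\right) \left(\left(10 - 1816\right) + 135678\right) = \left(135047 - 817\right) \left(-1806 + 135678\right) = 134230 \cdot 133872 = 17969638560$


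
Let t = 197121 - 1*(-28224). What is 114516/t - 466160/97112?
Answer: -3913581142/911820985 ≈ -4.2921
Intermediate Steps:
t = 225345 (t = 197121 + 28224 = 225345)
114516/t - 466160/97112 = 114516/225345 - 466160/97112 = 114516*(1/225345) - 466160*1/97112 = 38172/75115 - 58270/12139 = -3913581142/911820985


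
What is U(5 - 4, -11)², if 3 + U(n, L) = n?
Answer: 4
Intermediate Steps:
U(n, L) = -3 + n
U(5 - 4, -11)² = (-3 + (5 - 4))² = (-3 + 1)² = (-2)² = 4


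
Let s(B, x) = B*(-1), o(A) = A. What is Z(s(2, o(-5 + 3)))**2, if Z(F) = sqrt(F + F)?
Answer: -4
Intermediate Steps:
s(B, x) = -B
Z(F) = sqrt(2)*sqrt(F) (Z(F) = sqrt(2*F) = sqrt(2)*sqrt(F))
Z(s(2, o(-5 + 3)))**2 = (sqrt(2)*sqrt(-1*2))**2 = (sqrt(2)*sqrt(-2))**2 = (sqrt(2)*(I*sqrt(2)))**2 = (2*I)**2 = -4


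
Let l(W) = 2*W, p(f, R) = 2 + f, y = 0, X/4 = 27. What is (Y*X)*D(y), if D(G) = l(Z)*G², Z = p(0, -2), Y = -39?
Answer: 0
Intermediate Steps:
X = 108 (X = 4*27 = 108)
Z = 2 (Z = 2 + 0 = 2)
D(G) = 4*G² (D(G) = (2*2)*G² = 4*G²)
(Y*X)*D(y) = (-39*108)*(4*0²) = -16848*0 = -4212*0 = 0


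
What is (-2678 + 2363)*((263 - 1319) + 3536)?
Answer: -781200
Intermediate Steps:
(-2678 + 2363)*((263 - 1319) + 3536) = -315*(-1056 + 3536) = -315*2480 = -781200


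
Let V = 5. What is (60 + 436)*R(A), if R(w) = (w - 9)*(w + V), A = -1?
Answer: -19840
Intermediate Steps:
R(w) = (-9 + w)*(5 + w) (R(w) = (w - 9)*(w + 5) = (-9 + w)*(5 + w))
(60 + 436)*R(A) = (60 + 436)*(-45 + (-1)² - 4*(-1)) = 496*(-45 + 1 + 4) = 496*(-40) = -19840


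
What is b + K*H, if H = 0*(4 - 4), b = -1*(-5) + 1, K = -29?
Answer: 6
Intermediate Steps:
b = 6 (b = 5 + 1 = 6)
H = 0 (H = 0*0 = 0)
b + K*H = 6 - 29*0 = 6 + 0 = 6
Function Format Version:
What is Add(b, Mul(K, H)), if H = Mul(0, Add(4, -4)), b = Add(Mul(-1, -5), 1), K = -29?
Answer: 6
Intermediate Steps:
b = 6 (b = Add(5, 1) = 6)
H = 0 (H = Mul(0, 0) = 0)
Add(b, Mul(K, H)) = Add(6, Mul(-29, 0)) = Add(6, 0) = 6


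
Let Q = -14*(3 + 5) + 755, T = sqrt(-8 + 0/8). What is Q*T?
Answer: 1286*I*sqrt(2) ≈ 1818.7*I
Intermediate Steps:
T = 2*I*sqrt(2) (T = sqrt(-8 + 0*(1/8)) = sqrt(-8 + 0) = sqrt(-8) = 2*I*sqrt(2) ≈ 2.8284*I)
Q = 643 (Q = -14*8 + 755 = -112 + 755 = 643)
Q*T = 643*(2*I*sqrt(2)) = 1286*I*sqrt(2)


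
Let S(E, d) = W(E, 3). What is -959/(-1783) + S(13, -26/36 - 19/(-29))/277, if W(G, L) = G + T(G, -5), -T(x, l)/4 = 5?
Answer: 253162/493891 ≈ 0.51259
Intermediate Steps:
T(x, l) = -20 (T(x, l) = -4*5 = -20)
W(G, L) = -20 + G (W(G, L) = G - 20 = -20 + G)
S(E, d) = -20 + E
-959/(-1783) + S(13, -26/36 - 19/(-29))/277 = -959/(-1783) + (-20 + 13)/277 = -959*(-1/1783) - 7*1/277 = 959/1783 - 7/277 = 253162/493891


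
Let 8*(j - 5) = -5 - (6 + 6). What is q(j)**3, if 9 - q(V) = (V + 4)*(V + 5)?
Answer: -24112521369/262144 ≈ -91982.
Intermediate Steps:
j = 23/8 (j = 5 + (-5 - (6 + 6))/8 = 5 + (-5 - 1*12)/8 = 5 + (-5 - 12)/8 = 5 + (1/8)*(-17) = 5 - 17/8 = 23/8 ≈ 2.8750)
q(V) = 9 - (4 + V)*(5 + V) (q(V) = 9 - (V + 4)*(V + 5) = 9 - (4 + V)*(5 + V))
q(j)**3 = (-11 - (23/8)**2 - 9*23/8)**3 = (-11 - 1*529/64 - 207/8)**3 = (-11 - 529/64 - 207/8)**3 = (-2889/64)**3 = -24112521369/262144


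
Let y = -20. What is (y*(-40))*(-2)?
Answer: -1600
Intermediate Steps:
(y*(-40))*(-2) = -20*(-40)*(-2) = 800*(-2) = -1600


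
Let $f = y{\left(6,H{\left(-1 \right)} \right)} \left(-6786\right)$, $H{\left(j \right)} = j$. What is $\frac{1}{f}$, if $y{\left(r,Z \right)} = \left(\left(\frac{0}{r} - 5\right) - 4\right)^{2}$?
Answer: $- \frac{1}{549666} \approx -1.8193 \cdot 10^{-6}$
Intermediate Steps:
$y{\left(r,Z \right)} = 81$ ($y{\left(r,Z \right)} = \left(\left(0 - 5\right) - 4\right)^{2} = \left(-5 - 4\right)^{2} = \left(-9\right)^{2} = 81$)
$f = -549666$ ($f = 81 \left(-6786\right) = -549666$)
$\frac{1}{f} = \frac{1}{-549666} = - \frac{1}{549666}$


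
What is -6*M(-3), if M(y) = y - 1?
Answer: 24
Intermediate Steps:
M(y) = -1 + y
-6*M(-3) = -6*(-1 - 3) = -6*(-4) = 24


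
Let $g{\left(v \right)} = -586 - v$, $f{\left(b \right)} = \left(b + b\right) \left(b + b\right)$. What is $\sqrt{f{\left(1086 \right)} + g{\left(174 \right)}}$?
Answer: $2 \sqrt{1179206} \approx 2171.8$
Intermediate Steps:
$f{\left(b \right)} = 4 b^{2}$ ($f{\left(b \right)} = 2 b 2 b = 4 b^{2}$)
$\sqrt{f{\left(1086 \right)} + g{\left(174 \right)}} = \sqrt{4 \cdot 1086^{2} - 760} = \sqrt{4 \cdot 1179396 - 760} = \sqrt{4717584 - 760} = \sqrt{4716824} = 2 \sqrt{1179206}$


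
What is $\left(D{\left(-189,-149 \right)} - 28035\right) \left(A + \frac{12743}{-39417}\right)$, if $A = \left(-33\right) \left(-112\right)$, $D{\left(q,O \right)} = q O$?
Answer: $\frac{874034934}{1877} \approx 4.6566 \cdot 10^{5}$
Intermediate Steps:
$D{\left(q,O \right)} = O q$
$A = 3696$
$\left(D{\left(-189,-149 \right)} - 28035\right) \left(A + \frac{12743}{-39417}\right) = \left(\left(-149\right) \left(-189\right) - 28035\right) \left(3696 + \frac{12743}{-39417}\right) = \left(28161 - 28035\right) \left(3696 + 12743 \left(- \frac{1}{39417}\right)\right) = 126 \left(3696 - \frac{12743}{39417}\right) = 126 \cdot \frac{145672489}{39417} = \frac{874034934}{1877}$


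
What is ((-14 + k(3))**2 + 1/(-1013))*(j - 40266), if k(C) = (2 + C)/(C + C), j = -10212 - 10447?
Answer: -385173759725/36468 ≈ -1.0562e+7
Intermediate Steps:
j = -20659
k(C) = (2 + C)/(2*C) (k(C) = (2 + C)/((2*C)) = (2 + C)*(1/(2*C)) = (2 + C)/(2*C))
((-14 + k(3))**2 + 1/(-1013))*(j - 40266) = ((-14 + (1/2)*(2 + 3)/3)**2 + 1/(-1013))*(-20659 - 40266) = ((-14 + (1/2)*(1/3)*5)**2 - 1/1013)*(-60925) = ((-14 + 5/6)**2 - 1/1013)*(-60925) = ((-79/6)**2 - 1/1013)*(-60925) = (6241/36 - 1/1013)*(-60925) = (6322097/36468)*(-60925) = -385173759725/36468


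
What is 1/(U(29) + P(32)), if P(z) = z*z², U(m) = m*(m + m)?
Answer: 1/34450 ≈ 2.9028e-5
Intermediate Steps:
U(m) = 2*m² (U(m) = m*(2*m) = 2*m²)
P(z) = z³
1/(U(29) + P(32)) = 1/(2*29² + 32³) = 1/(2*841 + 32768) = 1/(1682 + 32768) = 1/34450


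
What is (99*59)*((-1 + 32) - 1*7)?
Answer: 140184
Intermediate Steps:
(99*59)*((-1 + 32) - 1*7) = 5841*(31 - 7) = 5841*24 = 140184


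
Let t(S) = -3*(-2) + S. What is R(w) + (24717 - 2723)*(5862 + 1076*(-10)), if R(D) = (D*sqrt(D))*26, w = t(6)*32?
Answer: -107726612 + 79872*sqrt(6) ≈ -1.0753e+8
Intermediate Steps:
t(S) = 6 + S
w = 384 (w = (6 + 6)*32 = 12*32 = 384)
R(D) = 26*D**(3/2) (R(D) = D**(3/2)*26 = 26*D**(3/2))
R(w) + (24717 - 2723)*(5862 + 1076*(-10)) = 26*384**(3/2) + (24717 - 2723)*(5862 + 1076*(-10)) = 26*(3072*sqrt(6)) + 21994*(5862 - 10760) = 79872*sqrt(6) + 21994*(-4898) = 79872*sqrt(6) - 107726612 = -107726612 + 79872*sqrt(6)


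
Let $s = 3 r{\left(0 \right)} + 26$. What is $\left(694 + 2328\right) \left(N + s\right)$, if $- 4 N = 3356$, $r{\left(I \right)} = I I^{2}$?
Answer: $-2456886$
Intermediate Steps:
$r{\left(I \right)} = I^{3}$
$N = -839$ ($N = \left(- \frac{1}{4}\right) 3356 = -839$)
$s = 26$ ($s = 3 \cdot 0^{3} + 26 = 3 \cdot 0 + 26 = 0 + 26 = 26$)
$\left(694 + 2328\right) \left(N + s\right) = \left(694 + 2328\right) \left(-839 + 26\right) = 3022 \left(-813\right) = -2456886$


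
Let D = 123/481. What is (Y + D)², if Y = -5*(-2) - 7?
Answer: 2452356/231361 ≈ 10.600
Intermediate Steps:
D = 123/481 (D = 123*(1/481) = 123/481 ≈ 0.25572)
Y = 3 (Y = 10 - 7 = 3)
(Y + D)² = (3 + 123/481)² = (1566/481)² = 2452356/231361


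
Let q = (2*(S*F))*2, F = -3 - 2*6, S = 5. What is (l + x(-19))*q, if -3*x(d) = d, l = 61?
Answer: -20200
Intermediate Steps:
x(d) = -d/3
F = -15 (F = -3 - 12 = -15)
q = -300 (q = (2*(5*(-15)))*2 = (2*(-75))*2 = -150*2 = -300)
(l + x(-19))*q = (61 - ⅓*(-19))*(-300) = (61 + 19/3)*(-300) = (202/3)*(-300) = -20200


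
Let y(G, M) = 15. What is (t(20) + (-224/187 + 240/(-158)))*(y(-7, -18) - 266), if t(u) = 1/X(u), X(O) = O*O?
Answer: 4025946377/5909200 ≈ 681.30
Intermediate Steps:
X(O) = O**2
t(u) = u**(-2) (t(u) = 1/(u**2) = u**(-2))
(t(20) + (-224/187 + 240/(-158)))*(y(-7, -18) - 266) = (20**(-2) + (-224/187 + 240/(-158)))*(15 - 266) = (1/400 + (-224*1/187 + 240*(-1/158)))*(-251) = (1/400 + (-224/187 - 120/79))*(-251) = (1/400 - 40136/14773)*(-251) = -16039627/5909200*(-251) = 4025946377/5909200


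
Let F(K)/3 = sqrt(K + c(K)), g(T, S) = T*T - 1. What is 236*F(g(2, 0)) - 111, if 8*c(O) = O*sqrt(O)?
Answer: -111 + 177*sqrt(48 + 6*sqrt(3)) ≈ 1241.5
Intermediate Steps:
c(O) = O**(3/2)/8 (c(O) = (O*sqrt(O))/8 = O**(3/2)/8)
g(T, S) = -1 + T**2 (g(T, S) = T**2 - 1 = -1 + T**2)
F(K) = 3*sqrt(K + K**(3/2)/8)
236*F(g(2, 0)) - 111 = 236*(3*sqrt(2*(-1 + 2**2)**(3/2) + 16*(-1 + 2**2))/4) - 111 = 236*(3*sqrt(2*(-1 + 4)**(3/2) + 16*(-1 + 4))/4) - 111 = 236*(3*sqrt(2*3**(3/2) + 16*3)/4) - 111 = 236*(3*sqrt(2*(3*sqrt(3)) + 48)/4) - 111 = 236*(3*sqrt(6*sqrt(3) + 48)/4) - 111 = 236*(3*sqrt(48 + 6*sqrt(3))/4) - 111 = 177*sqrt(48 + 6*sqrt(3)) - 111 = -111 + 177*sqrt(48 + 6*sqrt(3))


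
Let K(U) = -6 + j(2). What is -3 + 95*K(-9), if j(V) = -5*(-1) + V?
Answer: 92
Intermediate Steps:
j(V) = 5 + V
K(U) = 1 (K(U) = -6 + (5 + 2) = -6 + 7 = 1)
-3 + 95*K(-9) = -3 + 95*1 = -3 + 95 = 92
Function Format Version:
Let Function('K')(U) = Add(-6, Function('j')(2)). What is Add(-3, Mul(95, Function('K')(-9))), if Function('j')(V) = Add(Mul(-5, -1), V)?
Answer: 92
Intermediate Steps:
Function('j')(V) = Add(5, V)
Function('K')(U) = 1 (Function('K')(U) = Add(-6, Add(5, 2)) = Add(-6, 7) = 1)
Add(-3, Mul(95, Function('K')(-9))) = Add(-3, Mul(95, 1)) = Add(-3, 95) = 92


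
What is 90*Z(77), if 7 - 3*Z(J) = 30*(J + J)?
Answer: -138390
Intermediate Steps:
Z(J) = 7/3 - 20*J (Z(J) = 7/3 - 10*(J + J) = 7/3 - 10*2*J = 7/3 - 20*J)
90*Z(77) = 90*(7/3 - 20*77) = 90*(7/3 - 1540) = 90*(-4613/3) = -138390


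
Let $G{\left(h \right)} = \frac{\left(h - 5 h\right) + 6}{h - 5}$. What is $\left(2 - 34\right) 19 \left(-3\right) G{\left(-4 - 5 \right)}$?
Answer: $-5472$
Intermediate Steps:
$G{\left(h \right)} = \frac{6 - 4 h}{-5 + h}$ ($G{\left(h \right)} = \frac{- 4 h + 6}{-5 + h} = \frac{6 - 4 h}{-5 + h}$)
$\left(2 - 34\right) 19 \left(-3\right) G{\left(-4 - 5 \right)} = \left(2 - 34\right) 19 \left(-3\right) \frac{2 \left(3 - 2 \left(-4 - 5\right)\right)}{-5 - 9} = \left(2 - 34\right) \left(-57\right) \frac{2 \left(3 - -18\right)}{-5 - 9} = \left(-32\right) \left(-57\right) \frac{2 \left(3 + 18\right)}{-14} = 1824 \cdot 2 \left(- \frac{1}{14}\right) 21 = 1824 \left(-3\right) = -5472$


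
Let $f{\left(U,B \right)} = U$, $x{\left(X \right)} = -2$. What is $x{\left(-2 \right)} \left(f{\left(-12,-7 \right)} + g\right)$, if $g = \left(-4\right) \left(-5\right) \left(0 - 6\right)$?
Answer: $264$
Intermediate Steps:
$g = -120$ ($g = 20 \left(0 - 6\right) = 20 \left(-6\right) = -120$)
$x{\left(-2 \right)} \left(f{\left(-12,-7 \right)} + g\right) = - 2 \left(-12 - 120\right) = \left(-2\right) \left(-132\right) = 264$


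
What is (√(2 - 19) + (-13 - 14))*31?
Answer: -837 + 31*I*√17 ≈ -837.0 + 127.82*I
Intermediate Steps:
(√(2 - 19) + (-13 - 14))*31 = (√(-17) - 27)*31 = (I*√17 - 27)*31 = (-27 + I*√17)*31 = -837 + 31*I*√17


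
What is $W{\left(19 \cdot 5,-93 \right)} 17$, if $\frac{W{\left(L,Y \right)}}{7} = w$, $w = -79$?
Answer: $-9401$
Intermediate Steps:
$W{\left(L,Y \right)} = -553$ ($W{\left(L,Y \right)} = 7 \left(-79\right) = -553$)
$W{\left(19 \cdot 5,-93 \right)} 17 = \left(-553\right) 17 = -9401$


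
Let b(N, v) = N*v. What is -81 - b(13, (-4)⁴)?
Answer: -3409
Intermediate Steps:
-81 - b(13, (-4)⁴) = -81 - 13*(-4)⁴ = -81 - 13*256 = -81 - 1*3328 = -81 - 3328 = -3409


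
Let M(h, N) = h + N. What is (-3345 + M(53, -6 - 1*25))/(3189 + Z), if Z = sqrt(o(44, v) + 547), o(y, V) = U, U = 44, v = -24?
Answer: -3532349/3389710 + 3323*sqrt(591)/10169130 ≈ -1.0341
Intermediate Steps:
o(y, V) = 44
Z = sqrt(591) (Z = sqrt(44 + 547) = sqrt(591) ≈ 24.310)
M(h, N) = N + h
(-3345 + M(53, -6 - 1*25))/(3189 + Z) = (-3345 + ((-6 - 1*25) + 53))/(3189 + sqrt(591)) = (-3345 + ((-6 - 25) + 53))/(3189 + sqrt(591)) = (-3345 + (-31 + 53))/(3189 + sqrt(591)) = (-3345 + 22)/(3189 + sqrt(591)) = -3323/(3189 + sqrt(591))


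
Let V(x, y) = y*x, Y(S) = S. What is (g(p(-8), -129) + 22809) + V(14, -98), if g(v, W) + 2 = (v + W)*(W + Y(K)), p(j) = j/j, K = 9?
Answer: 36795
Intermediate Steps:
p(j) = 1
g(v, W) = -2 + (9 + W)*(W + v) (g(v, W) = -2 + (v + W)*(W + 9) = -2 + (W + v)*(9 + W) = -2 + (9 + W)*(W + v))
V(x, y) = x*y
(g(p(-8), -129) + 22809) + V(14, -98) = ((-2 + (-129)² + 9*(-129) + 9*1 - 129*1) + 22809) + 14*(-98) = ((-2 + 16641 - 1161 + 9 - 129) + 22809) - 1372 = (15358 + 22809) - 1372 = 38167 - 1372 = 36795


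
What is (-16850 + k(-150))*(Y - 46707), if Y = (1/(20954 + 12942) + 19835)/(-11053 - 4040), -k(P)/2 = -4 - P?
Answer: 68269772600849849/85265388 ≈ 8.0067e+8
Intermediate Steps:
k(P) = 8 + 2*P (k(P) = -2*(-4 - P) = 8 + 2*P)
Y = -672327161/511592328 (Y = (1/33896 + 19835)/(-15093) = (1/33896 + 19835)*(-1/15093) = (672327161/33896)*(-1/15093) = -672327161/511592328 ≈ -1.3142)
(-16850 + k(-150))*(Y - 46707) = (-16850 + (8 + 2*(-150)))*(-672327161/511592328 - 46707) = (-16850 + (8 - 300))*(-23895615191057/511592328) = (-16850 - 292)*(-23895615191057/511592328) = -17142*(-23895615191057/511592328) = 68269772600849849/85265388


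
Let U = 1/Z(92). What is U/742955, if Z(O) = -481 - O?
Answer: -1/425713215 ≈ -2.3490e-9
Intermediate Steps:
U = -1/573 (U = 1/(-481 - 1*92) = 1/(-481 - 92) = 1/(-573) = -1/573 ≈ -0.0017452)
U/742955 = -1/573/742955 = -1/573*1/742955 = -1/425713215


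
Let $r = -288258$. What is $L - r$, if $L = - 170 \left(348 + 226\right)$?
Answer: $190678$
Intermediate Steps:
$L = -97580$ ($L = \left(-170\right) 574 = -97580$)
$L - r = -97580 - -288258 = -97580 + 288258 = 190678$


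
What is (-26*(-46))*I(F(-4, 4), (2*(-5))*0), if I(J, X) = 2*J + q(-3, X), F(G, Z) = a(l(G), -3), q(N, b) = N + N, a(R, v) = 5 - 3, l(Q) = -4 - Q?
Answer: -2392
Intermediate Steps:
a(R, v) = 2
q(N, b) = 2*N
F(G, Z) = 2
I(J, X) = -6 + 2*J (I(J, X) = 2*J + 2*(-3) = 2*J - 6 = -6 + 2*J)
(-26*(-46))*I(F(-4, 4), (2*(-5))*0) = (-26*(-46))*(-6 + 2*2) = 1196*(-6 + 4) = 1196*(-2) = -2392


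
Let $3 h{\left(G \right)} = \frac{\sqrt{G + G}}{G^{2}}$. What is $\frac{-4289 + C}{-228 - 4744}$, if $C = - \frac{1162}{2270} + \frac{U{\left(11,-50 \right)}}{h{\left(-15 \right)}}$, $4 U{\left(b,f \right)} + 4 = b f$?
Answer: $\frac{1217149}{1410805} - \frac{12465 i \sqrt{30}}{19888} \approx 0.86273 - 3.4329 i$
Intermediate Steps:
$h{\left(G \right)} = \frac{\sqrt{2}}{3 G^{\frac{3}{2}}}$ ($h{\left(G \right)} = \frac{\sqrt{G + G} \frac{1}{G^{2}}}{3} = \frac{\sqrt{2 G} \frac{1}{G^{2}}}{3} = \frac{\sqrt{2} \sqrt{G} \frac{1}{G^{2}}}{3} = \frac{\sqrt{2} \frac{1}{G^{\frac{3}{2}}}}{3} = \frac{\sqrt{2}}{3 G^{\frac{3}{2}}}$)
$U{\left(b,f \right)} = -1 + \frac{b f}{4}$
$C = - \frac{581}{1135} + \frac{12465 i \sqrt{30}}{4}$ ($C = - \frac{1162}{2270} + \frac{-1 + \frac{1}{4} \cdot 11 \left(-50\right)}{\frac{1}{3} \sqrt{2} \frac{1}{\left(-15\right) i \sqrt{15}}} = \left(-1162\right) \frac{1}{2270} + \frac{-1 - \frac{275}{2}}{\frac{1}{3} \sqrt{2} \frac{i \sqrt{15}}{225}} = - \frac{581}{1135} - \frac{277}{2 \frac{i \sqrt{30}}{675}} = - \frac{581}{1135} - \frac{277 \left(- \frac{45 i \sqrt{30}}{2}\right)}{2} = - \frac{581}{1135} + \frac{12465 i \sqrt{30}}{4} \approx -0.51189 + 17068.0 i$)
$\frac{-4289 + C}{-228 - 4744} = \frac{-4289 - \left(\frac{581}{1135} - \frac{12465 i \sqrt{30}}{4}\right)}{-228 - 4744} = \frac{- \frac{4868596}{1135} + \frac{12465 i \sqrt{30}}{4}}{-4972} = \left(- \frac{4868596}{1135} + \frac{12465 i \sqrt{30}}{4}\right) \left(- \frac{1}{4972}\right) = \frac{1217149}{1410805} - \frac{12465 i \sqrt{30}}{19888}$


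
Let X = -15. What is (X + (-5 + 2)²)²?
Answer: 36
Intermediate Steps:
(X + (-5 + 2)²)² = (-15 + (-5 + 2)²)² = (-15 + (-3)²)² = (-15 + 9)² = (-6)² = 36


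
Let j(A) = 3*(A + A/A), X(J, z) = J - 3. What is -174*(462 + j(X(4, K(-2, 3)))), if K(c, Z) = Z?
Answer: -81432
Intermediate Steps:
X(J, z) = -3 + J
j(A) = 3 + 3*A (j(A) = 3*(A + 1) = 3*(1 + A) = 3 + 3*A)
-174*(462 + j(X(4, K(-2, 3)))) = -174*(462 + (3 + 3*(-3 + 4))) = -174*(462 + (3 + 3*1)) = -174*(462 + (3 + 3)) = -174*(462 + 6) = -174*468 = -81432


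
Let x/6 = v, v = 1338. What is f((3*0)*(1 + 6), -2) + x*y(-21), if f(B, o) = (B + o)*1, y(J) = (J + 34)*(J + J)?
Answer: -4383290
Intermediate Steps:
x = 8028 (x = 6*1338 = 8028)
y(J) = 2*J*(34 + J) (y(J) = (34 + J)*(2*J) = 2*J*(34 + J))
f(B, o) = B + o
f((3*0)*(1 + 6), -2) + x*y(-21) = ((3*0)*(1 + 6) - 2) + 8028*(2*(-21)*(34 - 21)) = (0*7 - 2) + 8028*(2*(-21)*13) = (0 - 2) + 8028*(-546) = -2 - 4383288 = -4383290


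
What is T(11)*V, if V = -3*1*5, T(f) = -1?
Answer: 15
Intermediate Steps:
V = -15 (V = -3*5 = -15)
T(11)*V = -1*(-15) = 15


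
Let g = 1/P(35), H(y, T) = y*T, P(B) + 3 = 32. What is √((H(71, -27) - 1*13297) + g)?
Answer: I*√12794945/29 ≈ 123.34*I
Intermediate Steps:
P(B) = 29 (P(B) = -3 + 32 = 29)
H(y, T) = T*y
g = 1/29 ≈ 0.034483
√((H(71, -27) - 1*13297) + g) = √((-27*71 - 1*13297) + 1/29) = √((-1917 - 13297) + 1/29) = √(-15214 + 1/29) = √(-441205/29) = I*√12794945/29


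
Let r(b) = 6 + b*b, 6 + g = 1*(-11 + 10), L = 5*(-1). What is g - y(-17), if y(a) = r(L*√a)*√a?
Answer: -7 + 419*I*√17 ≈ -7.0 + 1727.6*I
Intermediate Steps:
L = -5
g = -7 (g = -6 + 1*(-11 + 10) = -6 + 1*(-1) = -6 - 1 = -7)
r(b) = 6 + b²
y(a) = √a*(6 + 25*a) (y(a) = (6 + (-5*√a)²)*√a = (6 + 25*a)*√a = √a*(6 + 25*a))
g - y(-17) = -7 - √(-17)*(6 + 25*(-17)) = -7 - I*√17*(6 - 425) = -7 - I*√17*(-419) = -7 - (-419)*I*√17 = -7 + 419*I*√17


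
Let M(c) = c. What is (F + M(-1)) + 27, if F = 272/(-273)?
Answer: 6826/273 ≈ 25.004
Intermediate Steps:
F = -272/273 (F = 272*(-1/273) = -272/273 ≈ -0.99634)
(F + M(-1)) + 27 = (-272/273 - 1) + 27 = -545/273 + 27 = 6826/273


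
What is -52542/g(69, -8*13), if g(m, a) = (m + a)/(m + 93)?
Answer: 1215972/5 ≈ 2.4319e+5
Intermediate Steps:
g(m, a) = (a + m)/(93 + m)
-52542/g(69, -8*13) = -52542*(93 + 69)/(-8*13 + 69) = -52542*162/(-104 + 69) = -52542/((1/162)*(-35)) = -52542/(-35/162) = -52542*(-162/35) = 1215972/5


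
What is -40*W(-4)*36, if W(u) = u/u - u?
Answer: -7200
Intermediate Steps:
W(u) = 1 - u
-40*W(-4)*36 = -40*(1 - 1*(-4))*36 = -40*(1 + 4)*36 = -40*5*36 = -200*36 = -7200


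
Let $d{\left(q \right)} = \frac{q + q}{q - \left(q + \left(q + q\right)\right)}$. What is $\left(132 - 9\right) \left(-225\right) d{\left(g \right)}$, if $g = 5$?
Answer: $27675$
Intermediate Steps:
$d{\left(q \right)} = -1$ ($d{\left(q \right)} = \frac{2 q}{q - \left(q + 2 q\right)} = \frac{2 q}{q - 3 q} = \frac{2 q}{\left(-2\right) q} = 2 q \left(- \frac{1}{2 q}\right) = -1$)
$\left(132 - 9\right) \left(-225\right) d{\left(g \right)} = \left(132 - 9\right) \left(-225\right) \left(-1\right) = 123 \left(-225\right) \left(-1\right) = \left(-27675\right) \left(-1\right) = 27675$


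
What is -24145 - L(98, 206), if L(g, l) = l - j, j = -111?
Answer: -24462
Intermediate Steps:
L(g, l) = 111 + l (L(g, l) = l - 1*(-111) = l + 111 = 111 + l)
-24145 - L(98, 206) = -24145 - (111 + 206) = -24145 - 1*317 = -24145 - 317 = -24462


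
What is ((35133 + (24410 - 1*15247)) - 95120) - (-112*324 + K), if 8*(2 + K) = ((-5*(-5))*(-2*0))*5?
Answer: -14534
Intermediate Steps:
K = -2 (K = -2 + (((-5*(-5))*(-2*0))*5)/8 = -2 + ((25*0)*5)/8 = -2 + (0*5)/8 = -2 + (⅛)*0 = -2 + 0 = -2)
((35133 + (24410 - 1*15247)) - 95120) - (-112*324 + K) = ((35133 + (24410 - 1*15247)) - 95120) - (-112*324 - 2) = ((35133 + (24410 - 15247)) - 95120) - (-36288 - 2) = ((35133 + 9163) - 95120) - 1*(-36290) = (44296 - 95120) + 36290 = -50824 + 36290 = -14534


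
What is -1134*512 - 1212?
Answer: -581820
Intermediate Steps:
-1134*512 - 1212 = -580608 - 1212 = -581820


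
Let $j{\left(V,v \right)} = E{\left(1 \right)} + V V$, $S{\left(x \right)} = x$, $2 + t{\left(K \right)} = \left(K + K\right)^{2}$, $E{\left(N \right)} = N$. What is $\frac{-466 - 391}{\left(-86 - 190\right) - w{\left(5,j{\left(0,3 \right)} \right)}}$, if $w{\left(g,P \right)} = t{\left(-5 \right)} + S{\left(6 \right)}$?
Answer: $\frac{857}{380} \approx 2.2553$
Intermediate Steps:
$t{\left(K \right)} = -2 + 4 K^{2}$ ($t{\left(K \right)} = -2 + \left(K + K\right)^{2} = -2 + \left(2 K\right)^{2} = -2 + 4 K^{2}$)
$j{\left(V,v \right)} = 1 + V^{2}$ ($j{\left(V,v \right)} = 1 + V V = 1 + V^{2}$)
$w{\left(g,P \right)} = 104$ ($w{\left(g,P \right)} = \left(-2 + 4 \left(-5\right)^{2}\right) + 6 = \left(-2 + 4 \cdot 25\right) + 6 = \left(-2 + 100\right) + 6 = 98 + 6 = 104$)
$\frac{-466 - 391}{\left(-86 - 190\right) - w{\left(5,j{\left(0,3 \right)} \right)}} = \frac{-466 - 391}{\left(-86 - 190\right) - 104} = - \frac{857}{\left(-86 - 190\right) - 104} = - \frac{857}{-276 - 104} = - \frac{857}{-380} = \left(-857\right) \left(- \frac{1}{380}\right) = \frac{857}{380}$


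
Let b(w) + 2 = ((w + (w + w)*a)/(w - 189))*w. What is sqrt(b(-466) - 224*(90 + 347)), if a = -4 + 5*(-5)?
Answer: I*sqrt(33889737990)/655 ≈ 281.06*I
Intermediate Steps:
a = -29 (a = -4 - 25 = -29)
b(w) = -2 - 57*w**2/(-189 + w) (b(w) = -2 + ((w + (w + w)*(-29))/(w - 189))*w = -2 + ((w + (2*w)*(-29))/(-189 + w))*w = -2 + ((w - 58*w)/(-189 + w))*w = -2 + ((-57*w)/(-189 + w))*w = -2 + (-57*w/(-189 + w))*w = -2 - 57*w**2/(-189 + w))
sqrt(b(-466) - 224*(90 + 347)) = sqrt((378 - 57*(-466)**2 - 2*(-466))/(-189 - 466) - 224*(90 + 347)) = sqrt((378 - 57*217156 + 932)/(-655) - 224*437) = sqrt(-(378 - 12377892 + 932)/655 - 97888) = sqrt(-1/655*(-12376582) - 97888) = sqrt(12376582/655 - 97888) = sqrt(-51740058/655) = I*sqrt(33889737990)/655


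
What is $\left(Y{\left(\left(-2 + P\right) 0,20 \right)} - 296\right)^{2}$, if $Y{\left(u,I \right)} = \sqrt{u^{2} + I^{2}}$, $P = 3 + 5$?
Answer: $76176$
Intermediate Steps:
$P = 8$
$Y{\left(u,I \right)} = \sqrt{I^{2} + u^{2}}$
$\left(Y{\left(\left(-2 + P\right) 0,20 \right)} - 296\right)^{2} = \left(\sqrt{20^{2} + \left(\left(-2 + 8\right) 0\right)^{2}} - 296\right)^{2} = \left(\sqrt{400 + \left(6 \cdot 0\right)^{2}} - 296\right)^{2} = \left(\sqrt{400 + 0^{2}} - 296\right)^{2} = \left(\sqrt{400 + 0} - 296\right)^{2} = \left(\sqrt{400} - 296\right)^{2} = \left(20 - 296\right)^{2} = \left(-276\right)^{2} = 76176$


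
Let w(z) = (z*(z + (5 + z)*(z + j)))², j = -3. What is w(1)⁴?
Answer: 214358881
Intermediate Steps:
w(z) = z²*(z + (-3 + z)*(5 + z))² (w(z) = (z*(z + (5 + z)*(z - 3)))² = (z*(z + (5 + z)*(-3 + z)))² = (z*(z + (-3 + z)*(5 + z)))² = z²*(z + (-3 + z)*(5 + z))²)
w(1)⁴ = (1²*(-15 + 1² + 3*1)²)⁴ = (1*(-15 + 1 + 3)²)⁴ = (1*(-11)²)⁴ = (1*121)⁴ = 121⁴ = 214358881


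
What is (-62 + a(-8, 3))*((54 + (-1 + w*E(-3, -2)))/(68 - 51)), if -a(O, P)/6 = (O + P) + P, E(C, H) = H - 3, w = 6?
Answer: -1150/17 ≈ -67.647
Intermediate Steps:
E(C, H) = -3 + H
a(O, P) = -12*P - 6*O (a(O, P) = -6*((O + P) + P) = -6*(O + 2*P) = -12*P - 6*O)
(-62 + a(-8, 3))*((54 + (-1 + w*E(-3, -2)))/(68 - 51)) = (-62 + (-12*3 - 6*(-8)))*((54 + (-1 + 6*(-3 - 2)))/(68 - 51)) = (-62 + (-36 + 48))*((54 + (-1 + 6*(-5)))/17) = (-62 + 12)*((54 + (-1 - 30))*(1/17)) = -50*(54 - 31)/17 = -1150/17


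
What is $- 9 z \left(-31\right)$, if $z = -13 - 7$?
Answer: $-5580$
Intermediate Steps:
$z = -20$ ($z = -13 - 7 = -20$)
$- 9 z \left(-31\right) = \left(-9\right) \left(-20\right) \left(-31\right) = 180 \left(-31\right) = -5580$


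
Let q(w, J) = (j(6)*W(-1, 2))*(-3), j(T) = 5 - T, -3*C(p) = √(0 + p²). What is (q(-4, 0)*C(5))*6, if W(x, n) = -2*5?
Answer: 300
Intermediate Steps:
C(p) = -√(p²)/3 (C(p) = -√(0 + p²)/3 = -√(p²)/3)
W(x, n) = -10
q(w, J) = -30 (q(w, J) = ((5 - 1*6)*(-10))*(-3) = ((5 - 6)*(-10))*(-3) = -1*(-10)*(-3) = 10*(-3) = -30)
(q(-4, 0)*C(5))*6 = -(-10)*√(5²)*6 = -(-10)*√25*6 = -(-10)*5*6 = -30*(-5/3)*6 = 50*6 = 300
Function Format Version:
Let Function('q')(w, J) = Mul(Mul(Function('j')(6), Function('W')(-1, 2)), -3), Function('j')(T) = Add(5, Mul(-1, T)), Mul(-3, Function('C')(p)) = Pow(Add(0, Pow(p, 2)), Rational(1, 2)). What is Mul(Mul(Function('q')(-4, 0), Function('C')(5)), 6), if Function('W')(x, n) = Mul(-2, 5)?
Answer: 300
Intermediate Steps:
Function('C')(p) = Mul(Rational(-1, 3), Pow(Pow(p, 2), Rational(1, 2))) (Function('C')(p) = Mul(Rational(-1, 3), Pow(Add(0, Pow(p, 2)), Rational(1, 2))) = Mul(Rational(-1, 3), Pow(Pow(p, 2), Rational(1, 2))))
Function('W')(x, n) = -10
Function('q')(w, J) = -30 (Function('q')(w, J) = Mul(Mul(Add(5, Mul(-1, 6)), -10), -3) = Mul(Mul(Add(5, -6), -10), -3) = Mul(Mul(-1, -10), -3) = Mul(10, -3) = -30)
Mul(Mul(Function('q')(-4, 0), Function('C')(5)), 6) = Mul(Mul(-30, Mul(Rational(-1, 3), Pow(Pow(5, 2), Rational(1, 2)))), 6) = Mul(Mul(-30, Mul(Rational(-1, 3), Pow(25, Rational(1, 2)))), 6) = Mul(Mul(-30, Mul(Rational(-1, 3), 5)), 6) = Mul(Mul(-30, Rational(-5, 3)), 6) = Mul(50, 6) = 300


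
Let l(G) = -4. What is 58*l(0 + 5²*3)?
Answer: -232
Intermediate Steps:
58*l(0 + 5²*3) = 58*(-4) = -232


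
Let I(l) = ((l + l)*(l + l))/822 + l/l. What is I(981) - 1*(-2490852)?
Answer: 341888435/137 ≈ 2.4955e+6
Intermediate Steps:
I(l) = 1 + 2*l²/411 (I(l) = ((2*l)*(2*l))*(1/822) + 1 = (4*l²)*(1/822) + 1 = 2*l²/411 + 1 = 1 + 2*l²/411)
I(981) - 1*(-2490852) = (1 + (2/411)*981²) - 1*(-2490852) = (1 + (2/411)*962361) + 2490852 = (1 + 641574/137) + 2490852 = 641711/137 + 2490852 = 341888435/137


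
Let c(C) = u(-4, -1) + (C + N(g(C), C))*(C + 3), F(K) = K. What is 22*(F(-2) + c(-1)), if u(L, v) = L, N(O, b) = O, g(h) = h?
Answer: -220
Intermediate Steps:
c(C) = -4 + 2*C*(3 + C) (c(C) = -4 + (C + C)*(C + 3) = -4 + (2*C)*(3 + C) = -4 + 2*C*(3 + C))
22*(F(-2) + c(-1)) = 22*(-2 + (-4 + 2*(-1)**2 + 6*(-1))) = 22*(-2 + (-4 + 2*1 - 6)) = 22*(-2 + (-4 + 2 - 6)) = 22*(-2 - 8) = 22*(-10) = -220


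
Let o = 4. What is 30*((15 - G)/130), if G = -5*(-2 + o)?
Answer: 75/13 ≈ 5.7692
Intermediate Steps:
G = -10 (G = -5*(-2 + 4) = -5*2 = -10)
30*((15 - G)/130) = 30*((15 - 1*(-10))/130) = 30*((15 + 10)*(1/130)) = 30*(25*(1/130)) = 30*(5/26) = 75/13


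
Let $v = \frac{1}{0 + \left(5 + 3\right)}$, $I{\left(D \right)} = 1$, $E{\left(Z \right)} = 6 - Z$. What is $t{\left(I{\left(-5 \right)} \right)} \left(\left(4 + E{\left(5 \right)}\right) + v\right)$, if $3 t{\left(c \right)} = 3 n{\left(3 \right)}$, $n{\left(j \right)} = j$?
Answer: $\frac{123}{8} \approx 15.375$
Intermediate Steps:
$v = \frac{1}{8}$ ($v = \frac{1}{0 + 8} = \frac{1}{8} \approx 0.125$)
$t{\left(c \right)} = 3$ ($t{\left(c \right)} = \frac{3 \cdot 3}{3} = \frac{1}{3} \cdot 9 = 3$)
$t{\left(I{\left(-5 \right)} \right)} \left(\left(4 + E{\left(5 \right)}\right) + v\right) = 3 \left(\left(4 + \left(6 - 5\right)\right) + \frac{1}{8}\right) = 3 \left(\left(4 + 1\right) + \frac{1}{8}\right) = 3 \left(5 + \frac{1}{8}\right) = 3 \cdot \frac{41}{8} = \frac{123}{8}$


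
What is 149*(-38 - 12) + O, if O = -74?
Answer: -7524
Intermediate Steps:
149*(-38 - 12) + O = 149*(-38 - 12) - 74 = 149*(-50) - 74 = -7450 - 74 = -7524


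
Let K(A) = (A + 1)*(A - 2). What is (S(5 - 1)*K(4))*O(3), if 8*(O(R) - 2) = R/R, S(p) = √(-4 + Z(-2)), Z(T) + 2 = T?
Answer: 85*I*√2/2 ≈ 60.104*I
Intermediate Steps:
Z(T) = -2 + T
K(A) = (1 + A)*(-2 + A)
S(p) = 2*I*√2 (S(p) = √(-4 + (-2 - 2)) = √(-4 - 4) = √(-8) = 2*I*√2)
O(R) = 17/8 (O(R) = 2 + (R/R)/8 = 2 + (⅛)*1 = 2 + ⅛ = 17/8)
(S(5 - 1)*K(4))*O(3) = ((2*I*√2)*(-2 + 4² - 1*4))*(17/8) = ((2*I*√2)*(-2 + 16 - 4))*(17/8) = ((2*I*√2)*10)*(17/8) = (20*I*√2)*(17/8) = 85*I*√2/2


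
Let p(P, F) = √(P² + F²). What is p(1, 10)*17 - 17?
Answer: -17 + 17*√101 ≈ 153.85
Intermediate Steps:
p(P, F) = √(F² + P²)
p(1, 10)*17 - 17 = √(10² + 1²)*17 - 17 = √(100 + 1)*17 - 17 = √101*17 - 17 = 17*√101 - 17 = -17 + 17*√101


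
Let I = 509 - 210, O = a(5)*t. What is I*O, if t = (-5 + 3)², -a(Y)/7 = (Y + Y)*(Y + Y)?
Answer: -837200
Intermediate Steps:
a(Y) = -28*Y² (a(Y) = -7*(Y + Y)*(Y + Y) = -7*2*Y*2*Y = -28*Y²)
t = 4 (t = (-2)² = 4)
O = -2800 (O = -28*5²*4 = -28*25*4 = -700*4 = -2800)
I = 299
I*O = 299*(-2800) = -837200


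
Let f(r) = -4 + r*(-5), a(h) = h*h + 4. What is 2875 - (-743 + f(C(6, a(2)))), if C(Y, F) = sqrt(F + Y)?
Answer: 3622 + 5*sqrt(14) ≈ 3640.7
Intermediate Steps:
a(h) = 4 + h**2 (a(h) = h**2 + 4 = 4 + h**2)
f(r) = -4 - 5*r
2875 - (-743 + f(C(6, a(2)))) = 2875 - (-743 + (-4 - 5*sqrt((4 + 2**2) + 6))) = 2875 - (-743 + (-4 - 5*sqrt((4 + 4) + 6))) = 2875 - (-743 + (-4 - 5*sqrt(8 + 6))) = 2875 - (-743 + (-4 - 5*sqrt(14))) = 2875 - (-747 - 5*sqrt(14)) = 2875 + (747 + 5*sqrt(14)) = 3622 + 5*sqrt(14)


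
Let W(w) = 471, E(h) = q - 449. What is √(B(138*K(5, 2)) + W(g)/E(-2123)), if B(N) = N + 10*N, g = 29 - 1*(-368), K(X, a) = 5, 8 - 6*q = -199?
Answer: 284*√64662/829 ≈ 87.114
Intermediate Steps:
q = 69/2 (q = 4/3 - ⅙*(-199) = 4/3 + 199/6 = 69/2 ≈ 34.500)
g = 397 (g = 29 + 368 = 397)
E(h) = -829/2 (E(h) = 69/2 - 449 = -829/2)
B(N) = 11*N
√(B(138*K(5, 2)) + W(g)/E(-2123)) = √(11*(138*5) + 471/(-829/2)) = √(11*690 + 471*(-2/829)) = √(7590 - 942/829) = √(6291168/829) = 284*√64662/829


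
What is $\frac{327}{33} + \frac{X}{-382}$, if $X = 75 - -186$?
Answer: $\frac{38767}{4202} \approx 9.2258$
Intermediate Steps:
$X = 261$ ($X = 75 + 186 = 261$)
$\frac{327}{33} + \frac{X}{-382} = \frac{327}{33} + \frac{261}{-382} = 327 \cdot \frac{1}{33} + 261 \left(- \frac{1}{382}\right) = \frac{109}{11} - \frac{261}{382} = \frac{38767}{4202}$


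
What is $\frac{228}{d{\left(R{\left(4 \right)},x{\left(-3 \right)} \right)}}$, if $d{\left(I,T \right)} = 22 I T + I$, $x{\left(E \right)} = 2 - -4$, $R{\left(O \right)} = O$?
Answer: $\frac{3}{7} \approx 0.42857$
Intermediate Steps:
$x{\left(E \right)} = 6$ ($x{\left(E \right)} = 2 + 4 = 6$)
$d{\left(I,T \right)} = I + 22 I T$ ($d{\left(I,T \right)} = 22 I T + I = I + 22 I T$)
$\frac{228}{d{\left(R{\left(4 \right)},x{\left(-3 \right)} \right)}} = \frac{228}{4 \left(1 + 22 \cdot 6\right)} = \frac{228}{4 \left(1 + 132\right)} = \frac{228}{4 \cdot 133} = \frac{228}{532} = 228 \cdot \frac{1}{532} = \frac{3}{7}$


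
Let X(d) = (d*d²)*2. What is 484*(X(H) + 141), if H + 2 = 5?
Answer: 94380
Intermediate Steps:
H = 3 (H = -2 + 5 = 3)
X(d) = 2*d³ (X(d) = d³*2 = 2*d³)
484*(X(H) + 141) = 484*(2*3³ + 141) = 484*(2*27 + 141) = 484*(54 + 141) = 484*195 = 94380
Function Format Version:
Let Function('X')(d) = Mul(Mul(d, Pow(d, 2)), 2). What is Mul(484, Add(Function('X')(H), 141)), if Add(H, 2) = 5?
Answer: 94380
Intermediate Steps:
H = 3 (H = Add(-2, 5) = 3)
Function('X')(d) = Mul(2, Pow(d, 3)) (Function('X')(d) = Mul(Pow(d, 3), 2) = Mul(2, Pow(d, 3)))
Mul(484, Add(Function('X')(H), 141)) = Mul(484, Add(Mul(2, Pow(3, 3)), 141)) = Mul(484, Add(Mul(2, 27), 141)) = Mul(484, Add(54, 141)) = Mul(484, 195) = 94380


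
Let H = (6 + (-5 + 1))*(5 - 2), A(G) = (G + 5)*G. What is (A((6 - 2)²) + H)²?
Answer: 116964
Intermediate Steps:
A(G) = G*(5 + G) (A(G) = (5 + G)*G = G*(5 + G))
H = 6 (H = (6 - 4)*3 = 2*3 = 6)
(A((6 - 2)²) + H)² = ((6 - 2)²*(5 + (6 - 2)²) + 6)² = (4²*(5 + 4²) + 6)² = (16*(5 + 16) + 6)² = (16*21 + 6)² = (336 + 6)² = 342² = 116964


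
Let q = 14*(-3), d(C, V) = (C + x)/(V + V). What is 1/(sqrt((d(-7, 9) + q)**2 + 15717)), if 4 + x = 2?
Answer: 2*sqrt(70093)/70093 ≈ 0.0075543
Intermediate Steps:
x = -2 (x = -4 + 2 = -2)
d(C, V) = (-2 + C)/(2*V) (d(C, V) = (C - 2)/(V + V) = (-2 + C)/((2*V)) = (-2 + C)*(1/(2*V)) = (-2 + C)/(2*V))
q = -42
1/(sqrt((d(-7, 9) + q)**2 + 15717)) = 1/(sqrt(((1/2)*(-2 - 7)/9 - 42)**2 + 15717)) = 1/(sqrt(((1/2)*(1/9)*(-9) - 42)**2 + 15717)) = 1/(sqrt((-1/2 - 42)**2 + 15717)) = 1/(sqrt((-85/2)**2 + 15717)) = 1/(sqrt(7225/4 + 15717)) = 1/(sqrt(70093/4)) = 1/(sqrt(70093)/2) = 2*sqrt(70093)/70093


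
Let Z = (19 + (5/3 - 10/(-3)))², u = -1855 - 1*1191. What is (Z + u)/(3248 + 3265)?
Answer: -190/501 ≈ -0.37924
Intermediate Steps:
u = -3046 (u = -1855 - 1191 = -3046)
Z = 576 (Z = (19 + (5*(⅓) - 10*(-⅓)))² = (19 + (5/3 + 10/3))² = (19 + 5)² = 24² = 576)
(Z + u)/(3248 + 3265) = (576 - 3046)/(3248 + 3265) = -2470/6513 = -2470*1/6513 = -190/501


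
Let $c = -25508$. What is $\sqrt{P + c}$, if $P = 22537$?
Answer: $i \sqrt{2971} \approx 54.507 i$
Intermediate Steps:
$\sqrt{P + c} = \sqrt{22537 - 25508} = \sqrt{-2971} = i \sqrt{2971}$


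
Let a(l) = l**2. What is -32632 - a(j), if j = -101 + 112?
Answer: -32753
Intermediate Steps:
j = 11
-32632 - a(j) = -32632 - 1*11**2 = -32632 - 1*121 = -32632 - 121 = -32753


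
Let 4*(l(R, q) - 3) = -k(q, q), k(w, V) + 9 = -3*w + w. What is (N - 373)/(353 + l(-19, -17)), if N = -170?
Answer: -2172/1399 ≈ -1.5525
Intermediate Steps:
k(w, V) = -9 - 2*w (k(w, V) = -9 + (-3*w + w) = -9 - 2*w)
l(R, q) = 21/4 + q/2 (l(R, q) = 3 + (-(-9 - 2*q))/4 = 3 + (9 + 2*q)/4 = 3 + (9/4 + q/2) = 21/4 + q/2)
(N - 373)/(353 + l(-19, -17)) = (-170 - 373)/(353 + (21/4 + (½)*(-17))) = -543/(353 + (21/4 - 17/2)) = -543/(353 - 13/4) = -543/1399/4 = -543*4/1399 = -2172/1399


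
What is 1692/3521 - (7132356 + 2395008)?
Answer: -33545846952/3521 ≈ -9.5274e+6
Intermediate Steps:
1692/3521 - (7132356 + 2395008) = 1692*(1/3521) - 1386/(1/((409 + 1728) + 4737)) = 1692/3521 - 1386/(1/(2137 + 4737)) = 1692/3521 - 1386/(1/6874) = 1692/3521 - 1386/1/6874 = 1692/3521 - 1386*6874 = 1692/3521 - 9527364 = -33545846952/3521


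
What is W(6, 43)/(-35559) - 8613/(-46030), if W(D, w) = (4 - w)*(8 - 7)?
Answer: 102688279/545593590 ≈ 0.18821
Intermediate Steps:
W(D, w) = 4 - w (W(D, w) = (4 - w)*1 = 4 - w)
W(6, 43)/(-35559) - 8613/(-46030) = (4 - 1*43)/(-35559) - 8613/(-46030) = (4 - 43)*(-1/35559) - 8613*(-1/46030) = -39*(-1/35559) + 8613/46030 = 13/11853 + 8613/46030 = 102688279/545593590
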